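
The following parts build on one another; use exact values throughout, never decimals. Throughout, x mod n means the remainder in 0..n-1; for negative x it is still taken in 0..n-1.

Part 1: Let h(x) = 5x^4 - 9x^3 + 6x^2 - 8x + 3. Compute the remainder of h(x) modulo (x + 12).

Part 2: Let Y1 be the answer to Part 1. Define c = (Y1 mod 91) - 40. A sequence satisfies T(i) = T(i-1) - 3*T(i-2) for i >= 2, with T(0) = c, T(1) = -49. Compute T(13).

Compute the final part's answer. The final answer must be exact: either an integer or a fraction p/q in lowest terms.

12551

Part 1: remainder = value at the root: 5*(-12)^4 - 9*(-12)^3 + 6*(-12)^2 - 8*(-12)^1 + 3 = (103680) + (15552) + (864) + (96) + (3) = 120195; answer 120195
Part 2: Y1 = 120195; c = 35; T(2) = 1*(-49) - 3*(35) = -154; iterating: T(2)=-154, T(3)=-7, T(4)=455, T(5)=476, T(6)=-889, T(7)=-2317, T(8)=350, T(9)=7301, T(10)=6251, T(11)=-15652, T(12)=-34405, T(13)=12551; answer 12551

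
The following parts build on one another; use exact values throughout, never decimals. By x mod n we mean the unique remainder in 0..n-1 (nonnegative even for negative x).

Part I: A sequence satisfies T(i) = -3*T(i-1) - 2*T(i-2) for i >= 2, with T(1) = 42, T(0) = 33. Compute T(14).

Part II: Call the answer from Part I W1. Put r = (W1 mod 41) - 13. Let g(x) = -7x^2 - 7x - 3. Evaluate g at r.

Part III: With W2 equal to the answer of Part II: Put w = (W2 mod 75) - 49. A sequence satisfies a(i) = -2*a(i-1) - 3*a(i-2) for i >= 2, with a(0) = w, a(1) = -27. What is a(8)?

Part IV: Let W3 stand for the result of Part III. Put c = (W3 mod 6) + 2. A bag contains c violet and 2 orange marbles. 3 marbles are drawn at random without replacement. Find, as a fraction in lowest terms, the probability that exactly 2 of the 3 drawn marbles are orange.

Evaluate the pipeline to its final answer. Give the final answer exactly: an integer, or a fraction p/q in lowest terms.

1/7

Part I: T(2) = -3*(42) - 2*(33) = -192; iterating: T(2)=-192, T(3)=492, T(4)=-1092, T(5)=2292, T(6)=-4692, T(7)=9492, T(8)=-19092, T(9)=38292, T(10)=-76692, T(11)=153492, T(12)=-307092, T(13)=614292, T(14)=-1228692; answer -1228692
Part II: W1 = -1228692; r = 24; -7*(24)^2 - 7*(24)^1 - 3 = (-4032) + (-168) + (-3) = -4203; answer -4203
Part III: W2 = -4203; w = 23; a(2) = -2*(-27) - 3*(23) = -15; iterating: a(2)=-15, a(3)=111, a(4)=-177, a(5)=21, a(6)=489, a(7)=-1041, a(8)=615; answer 615
Part IV: W3 = 615; c = 5; total draws C(7,3) = 35; favorable C(2,2)*C(5,1) = 5; P = 1/7; answer 1/7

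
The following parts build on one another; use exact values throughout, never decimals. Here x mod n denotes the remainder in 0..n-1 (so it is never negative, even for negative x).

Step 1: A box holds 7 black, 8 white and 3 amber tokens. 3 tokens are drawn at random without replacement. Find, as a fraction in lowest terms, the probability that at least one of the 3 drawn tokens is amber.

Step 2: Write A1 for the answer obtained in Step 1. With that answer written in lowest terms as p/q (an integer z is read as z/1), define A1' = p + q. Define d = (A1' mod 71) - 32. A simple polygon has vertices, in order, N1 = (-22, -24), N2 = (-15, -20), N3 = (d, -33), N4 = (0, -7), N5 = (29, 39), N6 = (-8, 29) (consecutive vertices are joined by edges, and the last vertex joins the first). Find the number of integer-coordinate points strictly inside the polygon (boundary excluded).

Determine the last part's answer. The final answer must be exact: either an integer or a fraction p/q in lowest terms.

1437

Step 1: total draws C(18,3) = 816; complement C(15,3) = 455; favorable 816 - 455 = 361; P = 361/816; answer 361/816
Step 2: A1 = 361/816; threaded value p + q = 1177; d = 9; cross terms: (-22*-20 - -15*-24)=80, (-15*-33 - 9*-20)=675, (9*-7 - 0*-33)=-63, (0*39 - 29*-7)=203, (29*29 - -8*39)=1153, (-8*-24 - -22*29)=830; twice the area = |2878| = 2878; area = 1439; boundary points = 1 + 1 + 1 + 1 + 1 + 1 = 6; strictly interior points = area - boundary/2 + 1 = 1437; answer 1437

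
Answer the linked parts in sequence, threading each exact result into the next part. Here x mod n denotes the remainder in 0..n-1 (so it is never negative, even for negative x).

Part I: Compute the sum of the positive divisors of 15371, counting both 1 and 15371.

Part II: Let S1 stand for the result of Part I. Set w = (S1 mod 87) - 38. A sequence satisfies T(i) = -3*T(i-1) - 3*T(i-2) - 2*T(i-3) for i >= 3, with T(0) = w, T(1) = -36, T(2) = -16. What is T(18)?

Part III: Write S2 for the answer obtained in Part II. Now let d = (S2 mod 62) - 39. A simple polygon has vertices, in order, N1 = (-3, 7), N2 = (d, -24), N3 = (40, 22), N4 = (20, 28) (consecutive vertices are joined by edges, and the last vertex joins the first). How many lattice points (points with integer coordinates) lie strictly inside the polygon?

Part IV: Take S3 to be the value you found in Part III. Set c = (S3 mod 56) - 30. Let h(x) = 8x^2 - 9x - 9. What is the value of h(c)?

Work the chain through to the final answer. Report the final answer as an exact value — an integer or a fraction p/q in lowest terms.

5633

Part I: 15371 = 19 * 809; sigma = (1 + 19) * (1 + 809) = 20 * 810 = 16200; answer 16200
Part II: S1 = 16200; w = -20; T(3) = -3*(-16) - 3*(-36) - 2*(-20) = 196; iterating: T(3)=196, T(4)=-468, T(5)=848, T(6)=-1532, T(7)=2988, T(8)=-6064, T(9)=12292, T(10)=-24660, T(11)=49232, T(12)=-98300, T(13)=196524, T(14)=-393136, T(15)=786436, T(16)=-1572948, T(17)=3145808, T(18)=-6291452; answer -6291452
Part III: S2 = -6291452; d = 21; cross terms: (-3*-24 - 21*7)=-75, (21*22 - 40*-24)=1422, (40*28 - 20*22)=680, (20*7 - -3*28)=224; twice the area = |2251| = 2251; area = 2251/2; boundary points = 1 + 1 + 2 + 1 = 5; strictly interior points = area - boundary/2 + 1 = 1124; answer 1124
Part IV: S3 = 1124; c = -26; 8*(-26)^2 - 9*(-26)^1 - 9 = (5408) + (234) + (-9) = 5633; answer 5633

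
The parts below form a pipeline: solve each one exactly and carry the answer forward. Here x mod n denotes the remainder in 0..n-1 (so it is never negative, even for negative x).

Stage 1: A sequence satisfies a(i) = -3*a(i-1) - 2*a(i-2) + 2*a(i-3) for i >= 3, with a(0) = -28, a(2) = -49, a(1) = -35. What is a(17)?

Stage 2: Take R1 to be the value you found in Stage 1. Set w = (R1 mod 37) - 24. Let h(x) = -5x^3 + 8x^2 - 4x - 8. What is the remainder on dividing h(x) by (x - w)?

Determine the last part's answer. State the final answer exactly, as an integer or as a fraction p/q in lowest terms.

15336

Stage 1: a(3) = -3*(-49) - 2*(-35) + 2*(-28) = 161; iterating: a(3)=161, a(4)=-455, a(5)=945, a(6)=-1603, a(7)=2009, a(8)=-931, a(9)=-4431, a(10)=19173, a(11)=-50519, a(12)=104349, a(13)=-173663, a(14)=211253, a(15)=-77735, a(16)=-536627, a(17)=2187857; answer 2187857
Stage 2: R1 = 2187857; w = -14; remainder = value at the root: -5*(-14)^3 + 8*(-14)^2 - 4*(-14)^1 - 8 = (13720) + (1568) + (56) + (-8) = 15336; answer 15336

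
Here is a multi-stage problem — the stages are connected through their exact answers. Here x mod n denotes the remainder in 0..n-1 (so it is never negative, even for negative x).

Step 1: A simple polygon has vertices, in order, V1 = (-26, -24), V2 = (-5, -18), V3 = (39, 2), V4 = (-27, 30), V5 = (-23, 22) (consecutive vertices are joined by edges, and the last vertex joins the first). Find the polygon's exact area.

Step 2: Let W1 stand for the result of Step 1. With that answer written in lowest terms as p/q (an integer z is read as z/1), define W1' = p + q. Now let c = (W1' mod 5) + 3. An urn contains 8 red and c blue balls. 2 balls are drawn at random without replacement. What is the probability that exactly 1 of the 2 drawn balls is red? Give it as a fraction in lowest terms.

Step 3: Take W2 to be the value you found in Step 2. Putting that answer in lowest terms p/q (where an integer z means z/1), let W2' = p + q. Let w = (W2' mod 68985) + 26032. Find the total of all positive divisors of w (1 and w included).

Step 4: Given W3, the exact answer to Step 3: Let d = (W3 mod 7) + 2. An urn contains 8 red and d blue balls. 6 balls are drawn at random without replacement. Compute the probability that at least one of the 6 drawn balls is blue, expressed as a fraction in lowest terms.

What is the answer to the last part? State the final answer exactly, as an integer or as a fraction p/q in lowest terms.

285/286

Step 1: cross terms: (-26*-18 - -5*-24)=348, (-5*2 - 39*-18)=692, (39*30 - -27*2)=1224, (-27*22 - -23*30)=96, (-23*-24 - -26*22)=1124; twice the area = |3484| = 3484; area = 1742; answer 1742
Step 2: W1 = 1742; threaded value p + q = 1743; c = 6; total draws C(14,2) = 91; favorable C(8,1)*C(6,1) = 48; P = 48/91; answer 48/91
Step 3: W2 = 48/91; threaded value p + q = 139; w = 26171; 26171 is prime, so its only divisors are 1 and 26171; sigma = 1 + 26171 = 26172; answer 26172
Step 4: W3 = 26172; d = 8; total draws C(16,6) = 8008; complement C(8,6) = 28; favorable 8008 - 28 = 7980; P = 285/286; answer 285/286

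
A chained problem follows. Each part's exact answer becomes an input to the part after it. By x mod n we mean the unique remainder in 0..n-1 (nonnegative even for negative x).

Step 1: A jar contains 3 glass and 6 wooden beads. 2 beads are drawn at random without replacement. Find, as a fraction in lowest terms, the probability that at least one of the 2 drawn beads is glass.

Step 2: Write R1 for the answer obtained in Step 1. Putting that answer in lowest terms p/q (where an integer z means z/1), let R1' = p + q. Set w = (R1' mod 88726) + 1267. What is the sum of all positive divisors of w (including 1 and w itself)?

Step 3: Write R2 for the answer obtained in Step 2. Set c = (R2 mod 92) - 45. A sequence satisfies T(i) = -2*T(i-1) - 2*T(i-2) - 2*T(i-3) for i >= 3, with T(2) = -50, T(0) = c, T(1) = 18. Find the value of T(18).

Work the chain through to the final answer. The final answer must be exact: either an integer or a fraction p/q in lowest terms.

Step 1: total draws C(9,2) = 36; complement C(6,2) = 15; favorable 36 - 15 = 21; P = 7/12; answer 7/12
Step 2: R1 = 7/12; threaded value p + q = 19; w = 1286; 1286 = 2 * 643; sigma = (1 + 2) * (1 + 643) = 3 * 644 = 1932; answer 1932
Step 3: R2 = 1932; c = -45; T(3) = -2*(-50) - 2*(18) - 2*(-45) = 154; iterating: T(3)=154, T(4)=-244, T(5)=280, T(6)=-380, T(7)=688, T(8)=-1176, T(9)=1736, T(10)=-2496, T(11)=3872, T(12)=-6224, T(13)=9696, T(14)=-14688, T(15)=22432, T(16)=-34880, T(17)=54272, T(18)=-83648; answer -83648

-83648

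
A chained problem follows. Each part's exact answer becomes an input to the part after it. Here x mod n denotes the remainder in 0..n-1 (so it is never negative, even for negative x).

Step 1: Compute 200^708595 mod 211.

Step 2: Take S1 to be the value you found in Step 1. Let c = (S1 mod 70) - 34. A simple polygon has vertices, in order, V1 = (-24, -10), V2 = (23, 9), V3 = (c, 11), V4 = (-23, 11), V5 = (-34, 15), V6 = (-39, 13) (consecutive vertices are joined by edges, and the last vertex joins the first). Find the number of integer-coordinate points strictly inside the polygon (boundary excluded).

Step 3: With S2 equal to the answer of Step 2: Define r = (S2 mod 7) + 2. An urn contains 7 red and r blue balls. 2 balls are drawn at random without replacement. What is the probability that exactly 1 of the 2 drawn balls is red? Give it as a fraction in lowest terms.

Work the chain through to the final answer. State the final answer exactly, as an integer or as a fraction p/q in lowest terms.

7/18

Step 1: squarings mod 211: 200^1=200, 200^2=121, 200^4=82, 200^8=183, 200^16=151, 200^32=13, 200^64=169, 200^128=76, 200^256=79, 200^512=122, 200^1024=114, 200^2048=125, 200^4096=11, 200^8192=121, 200^16384=82, 200^32768=183, 200^65536=151, 200^131072=13, 200^262144=169, 200^524288=76; 200^708595 = 200^1 * 200^2 * 200^16 * 200^32 * 200^64 * 200^128 * 200^256 * 200^512 * 200^1024 * 200^2048 * 200^16384 * 200^32768 * 200^131072 * 200^524288 = 67 (mod 211); answer 67
Step 2: S1 = 67; c = 33; cross terms: (-24*9 - 23*-10)=14, (23*11 - 33*9)=-44, (33*11 - -23*11)=616, (-23*15 - -34*11)=29, (-34*13 - -39*15)=143, (-39*-10 - -24*13)=702; twice the area = |1460| = 1460; area = 730; boundary points = 1 + 2 + 56 + 1 + 1 + 1 = 62; strictly interior points = area - boundary/2 + 1 = 700; answer 700
Step 3: S2 = 700; r = 2; total draws C(9,2) = 36; favorable C(7,1)*C(2,1) = 14; P = 7/18; answer 7/18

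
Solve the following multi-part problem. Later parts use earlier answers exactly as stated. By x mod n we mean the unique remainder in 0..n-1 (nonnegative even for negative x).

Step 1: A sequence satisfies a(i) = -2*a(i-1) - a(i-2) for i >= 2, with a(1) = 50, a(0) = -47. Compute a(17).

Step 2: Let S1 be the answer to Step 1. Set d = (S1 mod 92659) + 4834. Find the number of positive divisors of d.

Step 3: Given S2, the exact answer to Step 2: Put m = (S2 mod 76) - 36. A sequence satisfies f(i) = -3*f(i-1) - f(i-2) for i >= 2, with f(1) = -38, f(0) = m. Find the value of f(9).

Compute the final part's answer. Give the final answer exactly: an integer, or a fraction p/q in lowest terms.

-115958

Step 1: a(2) = -2*(50) - 1*(-47) = -53; iterating: a(2)=-53, a(3)=56, a(4)=-59, a(5)=62, a(6)=-65, a(7)=68, a(8)=-71, a(9)=74, a(10)=-77, a(11)=80, a(12)=-83, a(13)=86, a(14)=-89, a(15)=92, a(16)=-95, a(17)=98; answer 98
Step 2: S1 = 98; d = 4932; 4932 = 2^2 * 3^2 * 137; number of divisors = (2+1) * (2+1) * (1+1) = 18; answer 18
Step 3: S2 = 18; m = -18; f(2) = -3*(-38) - 1*(-18) = 132; iterating: f(2)=132, f(3)=-358, f(4)=942, f(5)=-2468, f(6)=6462, f(7)=-16918, f(8)=44292, f(9)=-115958; answer -115958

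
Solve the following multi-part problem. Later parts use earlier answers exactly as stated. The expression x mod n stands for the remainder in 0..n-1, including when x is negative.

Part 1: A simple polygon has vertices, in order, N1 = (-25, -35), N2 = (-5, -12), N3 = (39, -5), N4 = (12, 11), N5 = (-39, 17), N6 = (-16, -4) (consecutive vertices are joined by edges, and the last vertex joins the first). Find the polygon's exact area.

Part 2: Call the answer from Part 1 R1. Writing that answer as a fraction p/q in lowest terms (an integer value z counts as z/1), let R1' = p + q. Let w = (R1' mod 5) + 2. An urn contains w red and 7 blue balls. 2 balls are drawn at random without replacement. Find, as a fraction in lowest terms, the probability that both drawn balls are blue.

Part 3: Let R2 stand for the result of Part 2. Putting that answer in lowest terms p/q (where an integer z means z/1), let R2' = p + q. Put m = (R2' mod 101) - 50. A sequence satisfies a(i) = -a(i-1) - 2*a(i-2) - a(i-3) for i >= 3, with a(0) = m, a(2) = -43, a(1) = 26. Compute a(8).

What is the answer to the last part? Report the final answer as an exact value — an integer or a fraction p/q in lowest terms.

Part 1: cross terms: (-25*-12 - -5*-35)=125, (-5*-5 - 39*-12)=493, (39*11 - 12*-5)=489, (12*17 - -39*11)=633, (-39*-4 - -16*17)=428, (-16*-35 - -25*-4)=460; twice the area = |2628| = 2628; area = 1314; answer 1314
Part 2: R1 = 1314; threaded value p + q = 1315; w = 2; total draws C(9,2) = 36; favorable C(7,2) = 21; P = 7/12; answer 7/12
Part 3: R2 = 7/12; threaded value p + q = 19; m = -31; a(3) = -1*(-43) - 2*(26) - 1*(-31) = 22; iterating: a(3)=22, a(4)=38, a(5)=-39, a(6)=-59, a(7)=99, a(8)=58; answer 58

58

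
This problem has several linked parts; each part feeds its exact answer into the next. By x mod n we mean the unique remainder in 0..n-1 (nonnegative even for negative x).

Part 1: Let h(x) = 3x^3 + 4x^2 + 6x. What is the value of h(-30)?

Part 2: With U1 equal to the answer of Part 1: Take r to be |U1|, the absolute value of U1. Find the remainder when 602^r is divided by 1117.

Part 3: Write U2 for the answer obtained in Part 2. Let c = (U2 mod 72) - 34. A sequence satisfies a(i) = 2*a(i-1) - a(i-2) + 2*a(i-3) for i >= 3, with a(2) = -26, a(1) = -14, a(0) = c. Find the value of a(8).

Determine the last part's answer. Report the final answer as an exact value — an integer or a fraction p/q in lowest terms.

Part 1: 3*(-30)^3 + 4*(-30)^2 + 6*(-30)^1 = (-81000) + (3600) + (-180) = -77580; answer -77580
Part 2: U1 = -77580; r = 77580; squarings mod 1117: 602^1=602, 602^2=496, 602^4=276, 602^8=220, 602^16=369, 602^32=1004, 602^64=482, 602^128=1105, 602^256=144, 602^512=630, 602^1024=365, 602^2048=302, 602^4096=727, 602^8192=188, 602^16384=717, 602^32768=269, 602^65536=873; 602^77580 = 602^4 * 602^8 * 602^256 * 602^512 * 602^1024 * 602^2048 * 602^8192 * 602^65536 = 953 (mod 1117); answer 953
Part 3: U2 = 953; c = -17; a(3) = 2*(-26) - 1*(-14) + 2*(-17) = -72; iterating: a(3)=-72, a(4)=-146, a(5)=-272, a(6)=-542, a(7)=-1104, a(8)=-2210; answer -2210

-2210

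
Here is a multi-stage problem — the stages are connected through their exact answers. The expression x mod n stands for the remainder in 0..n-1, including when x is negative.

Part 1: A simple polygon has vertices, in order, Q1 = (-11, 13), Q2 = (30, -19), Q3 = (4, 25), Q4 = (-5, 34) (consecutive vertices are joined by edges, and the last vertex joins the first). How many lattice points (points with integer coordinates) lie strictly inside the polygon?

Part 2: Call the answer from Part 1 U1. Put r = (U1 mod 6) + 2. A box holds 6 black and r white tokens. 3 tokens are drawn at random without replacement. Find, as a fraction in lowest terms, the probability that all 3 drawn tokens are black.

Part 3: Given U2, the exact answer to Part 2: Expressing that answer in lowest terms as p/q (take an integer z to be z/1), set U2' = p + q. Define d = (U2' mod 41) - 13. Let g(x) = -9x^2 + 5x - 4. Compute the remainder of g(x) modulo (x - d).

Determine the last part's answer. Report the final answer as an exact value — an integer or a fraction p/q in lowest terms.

-1460

Part 1: cross terms: (-11*-19 - 30*13)=-181, (30*25 - 4*-19)=826, (4*34 - -5*25)=261, (-5*13 - -11*34)=309; twice the area = |1215| = 1215; area = 1215/2; boundary points = 1 + 2 + 9 + 3 = 15; strictly interior points = area - boundary/2 + 1 = 601; answer 601
Part 2: U1 = 601; r = 3; total draws C(9,3) = 84; favorable C(6,3) = 20; P = 5/21; answer 5/21
Part 3: U2 = 5/21; threaded value p + q = 26; d = 13; remainder = value at the root: -9*(13)^2 + 5*(13)^1 - 4 = (-1521) + (65) + (-4) = -1460; answer -1460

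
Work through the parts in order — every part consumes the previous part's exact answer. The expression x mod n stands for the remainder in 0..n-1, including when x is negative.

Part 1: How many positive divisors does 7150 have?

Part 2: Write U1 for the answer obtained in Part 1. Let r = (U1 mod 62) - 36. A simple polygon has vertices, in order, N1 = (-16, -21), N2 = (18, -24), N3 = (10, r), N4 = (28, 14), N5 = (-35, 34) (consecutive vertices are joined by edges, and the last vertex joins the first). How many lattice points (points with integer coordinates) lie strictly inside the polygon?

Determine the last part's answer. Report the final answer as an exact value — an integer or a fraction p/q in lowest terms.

Part 1: 7150 = 2 * 5^2 * 11 * 13; number of divisors = (1+1) * (2+1) * (1+1) * (1+1) = 24; answer 24
Part 2: U1 = 24; r = -12; cross terms: (-16*-24 - 18*-21)=762, (18*-12 - 10*-24)=24, (10*14 - 28*-12)=476, (28*34 - -35*14)=1442, (-35*-21 - -16*34)=1279; twice the area = |3983| = 3983; area = 3983/2; boundary points = 1 + 4 + 2 + 1 + 1 = 9; strictly interior points = area - boundary/2 + 1 = 1988; answer 1988

1988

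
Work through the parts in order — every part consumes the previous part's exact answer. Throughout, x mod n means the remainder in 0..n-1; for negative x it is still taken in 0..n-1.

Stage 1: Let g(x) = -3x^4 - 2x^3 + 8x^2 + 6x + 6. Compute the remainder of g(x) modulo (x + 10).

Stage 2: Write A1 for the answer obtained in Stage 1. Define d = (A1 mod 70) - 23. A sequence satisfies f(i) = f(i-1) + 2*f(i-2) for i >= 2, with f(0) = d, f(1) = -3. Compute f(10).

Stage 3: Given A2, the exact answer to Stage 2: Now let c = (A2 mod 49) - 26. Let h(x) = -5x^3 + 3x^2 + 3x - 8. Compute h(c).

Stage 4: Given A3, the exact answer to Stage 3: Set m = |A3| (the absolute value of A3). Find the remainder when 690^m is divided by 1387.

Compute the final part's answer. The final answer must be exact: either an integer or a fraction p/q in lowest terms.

244

Stage 1: remainder = value at the root: -3*(-10)^4 - 2*(-10)^3 + 8*(-10)^2 + 6*(-10)^1 + 6 = (-30000) + (2000) + (800) + (-60) + (6) = -27254; answer -27254
Stage 2: A1 = -27254; d = 23; f(2) = 1*(-3) + 2*(23) = 43; iterating: f(2)=43, f(3)=37, f(4)=123, f(5)=197, f(6)=443, f(7)=837, f(8)=1723, f(9)=3397, f(10)=6843; answer 6843
Stage 3: A2 = 6843; c = 6; -5*(6)^3 + 3*(6)^2 + 3*(6)^1 - 8 = (-1080) + (108) + (18) + (-8) = -962; answer -962
Stage 4: A3 = -962; m = 962; squarings mod 1387: 690^1=690, 690^2=359, 690^4=1277, 690^8=1004, 690^16=1054, 690^32=1316, 690^64=880, 690^128=454, 690^256=840, 690^512=1004; 690^962 = 690^2 * 690^64 * 690^128 * 690^256 * 690^512 = 244 (mod 1387); answer 244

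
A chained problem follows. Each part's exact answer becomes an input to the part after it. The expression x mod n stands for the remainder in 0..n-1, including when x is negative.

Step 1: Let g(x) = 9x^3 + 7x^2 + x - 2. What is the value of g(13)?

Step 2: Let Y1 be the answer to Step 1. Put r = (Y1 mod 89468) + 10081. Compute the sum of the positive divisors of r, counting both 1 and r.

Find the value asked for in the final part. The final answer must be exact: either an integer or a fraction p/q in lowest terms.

58230

Step 1: 9*(13)^3 + 7*(13)^2 + 1*(13)^1 - 2 = (19773) + (1183) + (13) + (-2) = 20967; answer 20967
Step 2: Y1 = 20967; r = 31048; 31048 = 2^3 * 3881; sigma = (1 + 2 + 4 + 8) * (1 + 3881) = 15 * 3882 = 58230; answer 58230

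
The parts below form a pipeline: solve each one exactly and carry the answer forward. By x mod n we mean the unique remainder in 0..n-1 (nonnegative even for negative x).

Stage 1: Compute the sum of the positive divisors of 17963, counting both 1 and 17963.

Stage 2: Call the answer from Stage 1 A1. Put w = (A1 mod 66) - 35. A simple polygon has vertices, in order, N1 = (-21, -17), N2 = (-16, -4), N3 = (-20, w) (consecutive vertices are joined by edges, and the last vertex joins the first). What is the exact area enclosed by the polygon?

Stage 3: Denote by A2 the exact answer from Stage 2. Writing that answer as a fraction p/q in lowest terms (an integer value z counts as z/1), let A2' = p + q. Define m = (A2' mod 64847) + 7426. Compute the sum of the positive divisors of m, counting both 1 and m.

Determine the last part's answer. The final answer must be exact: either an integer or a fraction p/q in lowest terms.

7744

Stage 1: 17963 = 11 * 23 * 71; sigma = (1 + 11) * (1 + 23) * (1 + 71) = 12 * 24 * 72 = 20736; answer 20736
Stage 2: A1 = 20736; w = -23; cross terms: (-21*-4 - -16*-17)=-188, (-16*-23 - -20*-4)=288, (-20*-17 - -21*-23)=-143; twice the area = |-43| = 43; area = 43/2; answer 43/2
Stage 3: A2 = 43/2; threaded value p + q = 45; m = 7471; 7471 = 31 * 241; sigma = (1 + 31) * (1 + 241) = 32 * 242 = 7744; answer 7744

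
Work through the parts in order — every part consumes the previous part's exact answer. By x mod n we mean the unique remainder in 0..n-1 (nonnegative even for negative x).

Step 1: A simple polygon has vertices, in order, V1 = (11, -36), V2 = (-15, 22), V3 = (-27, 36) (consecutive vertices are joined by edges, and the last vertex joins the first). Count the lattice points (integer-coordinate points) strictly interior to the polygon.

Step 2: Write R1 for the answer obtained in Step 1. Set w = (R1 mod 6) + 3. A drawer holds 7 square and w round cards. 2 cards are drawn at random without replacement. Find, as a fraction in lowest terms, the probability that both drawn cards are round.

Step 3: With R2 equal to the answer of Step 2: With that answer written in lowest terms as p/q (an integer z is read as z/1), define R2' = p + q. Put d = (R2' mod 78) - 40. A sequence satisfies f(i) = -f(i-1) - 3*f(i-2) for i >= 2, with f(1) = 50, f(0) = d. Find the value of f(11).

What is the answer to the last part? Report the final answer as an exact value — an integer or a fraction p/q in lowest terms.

12464

Step 1: cross terms: (11*22 - -15*-36)=-298, (-15*36 - -27*22)=54, (-27*-36 - 11*36)=576; twice the area = |332| = 332; area = 166; boundary points = 2 + 2 + 2 = 6; strictly interior points = area - boundary/2 + 1 = 164; answer 164
Step 2: R1 = 164; w = 5; total draws C(12,2) = 66; favorable C(5,2) = 10; P = 5/33; answer 5/33
Step 3: R2 = 5/33; threaded value p + q = 38; d = -2; f(2) = -1*(50) - 3*(-2) = -44; iterating: f(2)=-44, f(3)=-106, f(4)=238, f(5)=80, f(6)=-794, f(7)=554, f(8)=1828, f(9)=-3490, f(10)=-1994, f(11)=12464; answer 12464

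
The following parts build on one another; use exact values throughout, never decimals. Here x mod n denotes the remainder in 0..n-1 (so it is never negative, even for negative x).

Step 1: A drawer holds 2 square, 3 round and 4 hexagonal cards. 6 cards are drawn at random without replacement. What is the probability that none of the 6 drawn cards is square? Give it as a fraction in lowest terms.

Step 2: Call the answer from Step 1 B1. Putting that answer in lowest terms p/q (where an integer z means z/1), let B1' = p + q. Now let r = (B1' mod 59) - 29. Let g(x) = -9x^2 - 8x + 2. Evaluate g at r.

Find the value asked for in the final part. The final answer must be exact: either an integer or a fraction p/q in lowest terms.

Step 1: total draws C(9,6) = 84; favorable C(7,6) = 7; P = 1/12; answer 1/12
Step 2: B1 = 1/12; threaded value p + q = 13; r = -16; -9*(-16)^2 - 8*(-16)^1 + 2 = (-2304) + (128) + (2) = -2174; answer -2174

-2174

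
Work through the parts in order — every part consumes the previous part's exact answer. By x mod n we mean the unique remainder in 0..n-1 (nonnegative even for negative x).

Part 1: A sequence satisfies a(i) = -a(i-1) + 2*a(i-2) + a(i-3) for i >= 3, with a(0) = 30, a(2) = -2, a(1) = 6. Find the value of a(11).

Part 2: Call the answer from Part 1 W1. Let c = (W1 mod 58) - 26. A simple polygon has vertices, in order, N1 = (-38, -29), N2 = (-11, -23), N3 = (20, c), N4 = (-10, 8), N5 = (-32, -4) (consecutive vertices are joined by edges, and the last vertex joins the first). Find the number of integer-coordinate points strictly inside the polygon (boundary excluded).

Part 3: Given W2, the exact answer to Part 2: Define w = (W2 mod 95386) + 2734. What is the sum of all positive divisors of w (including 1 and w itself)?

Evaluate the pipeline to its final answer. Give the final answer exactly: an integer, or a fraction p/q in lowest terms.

7728

Part 1: a(3) = -1*(-2) + 2*(6) + 1*(30) = 44; iterating: a(3)=44, a(4)=-42, a(5)=128, a(6)=-168, a(7)=382, a(8)=-590, a(9)=1186, a(10)=-1984, a(11)=3766; answer 3766
Part 2: W1 = 3766; c = 28; cross terms: (-38*-23 - -11*-29)=555, (-11*28 - 20*-23)=152, (20*8 - -10*28)=440, (-10*-4 - -32*8)=296, (-32*-29 - -38*-4)=776; twice the area = |2219| = 2219; area = 2219/2; boundary points = 3 + 1 + 10 + 2 + 1 = 17; strictly interior points = area - boundary/2 + 1 = 1102; answer 1102
Part 3: W2 = 1102; w = 3836; 3836 = 2^2 * 7 * 137; sigma = (1 + 2 + 4) * (1 + 7) * (1 + 137) = 7 * 8 * 138 = 7728; answer 7728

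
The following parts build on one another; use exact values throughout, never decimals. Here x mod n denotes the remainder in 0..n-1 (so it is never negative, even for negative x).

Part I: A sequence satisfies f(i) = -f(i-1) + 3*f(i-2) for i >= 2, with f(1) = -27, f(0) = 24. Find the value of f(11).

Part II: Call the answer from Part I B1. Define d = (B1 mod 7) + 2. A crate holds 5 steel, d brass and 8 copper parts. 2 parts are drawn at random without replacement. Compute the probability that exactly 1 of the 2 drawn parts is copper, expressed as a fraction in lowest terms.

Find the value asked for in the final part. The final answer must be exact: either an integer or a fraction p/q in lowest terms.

Part I: f(2) = -1*(-27) + 3*(24) = 99; iterating: f(2)=99, f(3)=-180, f(4)=477, f(5)=-1017, f(6)=2448, f(7)=-5499, f(8)=12843, f(9)=-29340, f(10)=67869, f(11)=-155889; answer -155889
Part II: B1 = -155889; d = 3; total draws C(16,2) = 120; favorable C(8,1)*C(8,1) = 64; P = 8/15; answer 8/15

8/15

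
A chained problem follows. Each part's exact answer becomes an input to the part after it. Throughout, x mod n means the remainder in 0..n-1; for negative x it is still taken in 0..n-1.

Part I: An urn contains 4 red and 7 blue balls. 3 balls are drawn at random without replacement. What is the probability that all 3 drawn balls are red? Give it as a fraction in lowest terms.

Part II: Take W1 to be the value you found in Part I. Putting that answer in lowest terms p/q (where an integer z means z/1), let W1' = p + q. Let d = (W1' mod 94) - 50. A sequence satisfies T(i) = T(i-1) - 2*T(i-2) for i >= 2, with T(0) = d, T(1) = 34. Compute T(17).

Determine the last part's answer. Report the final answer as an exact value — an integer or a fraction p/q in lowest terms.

4564

Part I: total draws C(11,3) = 165; favorable C(4,3) = 4; P = 4/165; answer 4/165
Part II: W1 = 4/165; threaded value p + q = 169; d = 25; T(2) = 1*(34) - 2*(25) = -16; iterating: T(2)=-16, T(3)=-84, T(4)=-52, T(5)=116, T(6)=220, T(7)=-12, T(8)=-452, T(9)=-428, T(10)=476, T(11)=1332, T(12)=380, T(13)=-2284, T(14)=-3044, T(15)=1524, T(16)=7612, T(17)=4564; answer 4564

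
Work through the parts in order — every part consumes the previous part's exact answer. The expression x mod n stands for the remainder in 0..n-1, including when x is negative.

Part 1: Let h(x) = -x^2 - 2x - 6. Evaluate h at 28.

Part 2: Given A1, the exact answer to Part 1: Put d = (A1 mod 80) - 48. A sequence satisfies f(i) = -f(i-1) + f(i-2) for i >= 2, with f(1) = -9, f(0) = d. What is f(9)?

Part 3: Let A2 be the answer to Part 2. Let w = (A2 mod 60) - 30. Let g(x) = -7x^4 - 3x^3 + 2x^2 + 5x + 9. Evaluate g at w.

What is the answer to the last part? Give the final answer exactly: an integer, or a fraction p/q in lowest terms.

-751581

Part 1: -1*(28)^2 - 2*(28)^1 - 6 = (-784) + (-56) + (-6) = -846; answer -846
Part 2: A1 = -846; d = -14; f(2) = -1*(-9) + 1*(-14) = -5; iterating: f(2)=-5, f(3)=-4, f(4)=-1, f(5)=-3, f(6)=2, f(7)=-5, f(8)=7, f(9)=-12; answer -12
Part 3: A2 = -12; w = 18; -7*(18)^4 - 3*(18)^3 + 2*(18)^2 + 5*(18)^1 + 9 = (-734832) + (-17496) + (648) + (90) + (9) = -751581; answer -751581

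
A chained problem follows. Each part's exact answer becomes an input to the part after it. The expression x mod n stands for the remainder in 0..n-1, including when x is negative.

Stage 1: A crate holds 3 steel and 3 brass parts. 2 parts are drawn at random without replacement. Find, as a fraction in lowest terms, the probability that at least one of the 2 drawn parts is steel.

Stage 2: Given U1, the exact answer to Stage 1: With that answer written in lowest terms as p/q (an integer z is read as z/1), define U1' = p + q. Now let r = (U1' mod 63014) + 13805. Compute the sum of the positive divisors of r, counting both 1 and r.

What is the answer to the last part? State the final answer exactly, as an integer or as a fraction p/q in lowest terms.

20724

Stage 1: total draws C(6,2) = 15; complement C(3,2) = 3; favorable 15 - 3 = 12; P = 4/5; answer 4/5
Stage 2: U1 = 4/5; threaded value p + q = 9; r = 13814; 13814 = 2 * 6907; sigma = (1 + 2) * (1 + 6907) = 3 * 6908 = 20724; answer 20724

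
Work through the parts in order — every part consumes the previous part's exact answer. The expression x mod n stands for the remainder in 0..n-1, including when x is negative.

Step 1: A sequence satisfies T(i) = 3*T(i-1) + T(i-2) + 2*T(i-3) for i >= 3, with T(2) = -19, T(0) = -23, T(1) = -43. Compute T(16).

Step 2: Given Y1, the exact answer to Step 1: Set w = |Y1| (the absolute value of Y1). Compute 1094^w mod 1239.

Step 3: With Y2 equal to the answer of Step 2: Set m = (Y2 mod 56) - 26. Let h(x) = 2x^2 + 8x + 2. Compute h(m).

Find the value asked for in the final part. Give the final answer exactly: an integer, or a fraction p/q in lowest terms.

794

Step 1: T(3) = 3*(-19) + 1*(-43) + 2*(-23) = -146; iterating: T(3)=-146, T(4)=-543, T(5)=-1813, T(6)=-6274, T(7)=-21721, T(8)=-75063, T(9)=-259458, T(10)=-896879, T(11)=-3100221, T(12)=-10716458, T(13)=-37043353, T(14)=-128046959, T(15)=-442617146, T(16)=-1529985103; answer -1529985103
Step 2: Y1 = -1529985103; w = 1529985103; squarings mod 1239: 1094^1=1094, 1094^2=1201, 1094^4=205, 1094^8=1138, 1094^16=289, 1094^32=508, 1094^64=352, 1094^128=4, 1094^256=16, 1094^512=256, 1094^1024=1108, 1094^2048=1054, 1094^4096=772, 1094^8192=25, 1094^16384=625, 1094^32768=340, 1094^65536=373, 1094^131072=361, 1094^262144=226, 1094^524288=277, 1094^1048576=1150, 1094^2097152=487, 1094^4194304=520, 1094^8388608=298, 1094^16777216=835, 1094^33554432=907, 1094^67108864=1192, 1094^134217728=970, 1094^268435456=499, 1094^536870912=1201, 1094^1073741824=205; 1094^1529985103 = 1094^1 * 1094^2 * 1094^4 * 1094^8 * 1094^64 * 1094^2048 * 1094^4096 * 1094^8192 * 1094^32768 * 1094^65536 * 1094^1048576 * 1094^2097152 * 1094^16777216 * 1094^33554432 * 1094^134217728 * 1094^268435456 * 1094^1073741824 = 884 (mod 1239); answer 884
Step 3: Y2 = 884; m = 18; 2*(18)^2 + 8*(18)^1 + 2 = (648) + (144) + (2) = 794; answer 794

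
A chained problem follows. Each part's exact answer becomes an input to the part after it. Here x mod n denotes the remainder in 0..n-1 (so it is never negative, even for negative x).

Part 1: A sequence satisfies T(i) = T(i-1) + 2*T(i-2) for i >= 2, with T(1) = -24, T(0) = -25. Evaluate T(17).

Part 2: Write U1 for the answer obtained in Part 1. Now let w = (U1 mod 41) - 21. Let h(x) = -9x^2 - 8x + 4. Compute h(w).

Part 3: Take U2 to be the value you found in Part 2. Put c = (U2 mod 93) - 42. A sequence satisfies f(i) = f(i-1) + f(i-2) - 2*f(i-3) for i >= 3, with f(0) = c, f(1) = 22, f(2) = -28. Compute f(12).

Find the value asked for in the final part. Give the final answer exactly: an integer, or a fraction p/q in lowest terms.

Part 1: T(2) = 1*(-24) + 2*(-25) = -74; iterating: T(2)=-74, T(3)=-122, T(4)=-270, T(5)=-514, T(6)=-1054, T(7)=-2082, T(8)=-4190, T(9)=-8354, T(10)=-16734, T(11)=-33442, T(12)=-66910, T(13)=-133794, T(14)=-267614, T(15)=-535202, T(16)=-1070430, T(17)=-2140834; answer -2140834
Part 2: U1 = -2140834; w = 1; -9*(1)^2 - 8*(1)^1 + 4 = (-9) + (-8) + (4) = -13; answer -13
Part 3: U2 = -13; c = 38; f(3) = 1*(-28) + 1*(22) - 2*(38) = -82; iterating: f(3)=-82, f(4)=-154, f(5)=-180, f(6)=-170, f(7)=-42, f(8)=148, f(9)=446, f(10)=678, f(11)=828, f(12)=614; answer 614

614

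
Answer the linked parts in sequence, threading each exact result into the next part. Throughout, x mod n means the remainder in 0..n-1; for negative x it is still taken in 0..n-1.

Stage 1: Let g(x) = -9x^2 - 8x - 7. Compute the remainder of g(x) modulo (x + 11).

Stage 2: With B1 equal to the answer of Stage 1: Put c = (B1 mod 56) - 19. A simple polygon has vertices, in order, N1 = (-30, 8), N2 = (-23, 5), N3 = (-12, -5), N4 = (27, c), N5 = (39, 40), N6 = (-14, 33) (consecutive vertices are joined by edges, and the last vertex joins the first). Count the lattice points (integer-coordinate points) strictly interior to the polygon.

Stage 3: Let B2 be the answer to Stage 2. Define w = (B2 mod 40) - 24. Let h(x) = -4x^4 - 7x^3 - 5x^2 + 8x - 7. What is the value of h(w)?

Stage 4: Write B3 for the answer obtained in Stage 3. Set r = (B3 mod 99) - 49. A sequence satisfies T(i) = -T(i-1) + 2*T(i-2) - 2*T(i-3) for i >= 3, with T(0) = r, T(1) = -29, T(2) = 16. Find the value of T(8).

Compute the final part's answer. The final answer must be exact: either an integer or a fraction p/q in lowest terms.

Stage 1: remainder = value at the root: -9*(-11)^2 - 8*(-11)^1 - 7 = (-1089) + (88) + (-7) = -1008; answer -1008
Stage 2: B1 = -1008; c = -19; cross terms: (-30*5 - -23*8)=34, (-23*-5 - -12*5)=175, (-12*-19 - 27*-5)=363, (27*40 - 39*-19)=1821, (39*33 - -14*40)=1847, (-14*8 - -30*33)=878; twice the area = |5118| = 5118; area = 2559; boundary points = 1 + 1 + 1 + 1 + 1 + 1 = 6; strictly interior points = area - boundary/2 + 1 = 2557; answer 2557
Stage 3: B2 = 2557; w = 13; -4*(13)^4 - 7*(13)^3 - 5*(13)^2 + 8*(13)^1 - 7 = (-114244) + (-15379) + (-845) + (104) + (-7) = -130371; answer -130371
Stage 4: B3 = -130371; r = -37; T(3) = -1*(16) + 2*(-29) - 2*(-37) = 0; iterating: T(3)=0, T(4)=90, T(5)=-122, T(6)=302, T(7)=-726, T(8)=1574; answer 1574

1574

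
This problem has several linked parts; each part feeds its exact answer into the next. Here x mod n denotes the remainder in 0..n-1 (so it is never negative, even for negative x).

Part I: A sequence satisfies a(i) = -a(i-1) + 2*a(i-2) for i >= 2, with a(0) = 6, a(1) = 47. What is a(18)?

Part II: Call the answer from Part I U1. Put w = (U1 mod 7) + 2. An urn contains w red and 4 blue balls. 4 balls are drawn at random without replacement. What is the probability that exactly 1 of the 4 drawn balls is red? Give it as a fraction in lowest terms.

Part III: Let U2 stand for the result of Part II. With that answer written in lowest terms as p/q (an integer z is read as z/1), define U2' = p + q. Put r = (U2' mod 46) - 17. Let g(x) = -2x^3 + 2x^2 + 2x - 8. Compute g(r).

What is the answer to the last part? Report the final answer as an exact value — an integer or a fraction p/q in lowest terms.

Part I: a(2) = -1*(47) + 2*(6) = -35; iterating: a(2)=-35, a(3)=129, a(4)=-199, a(5)=457, a(6)=-855, a(7)=1769, a(8)=-3479, a(9)=7017, a(10)=-13975, a(11)=28009, a(12)=-55959, a(13)=111977, a(14)=-223895, a(15)=447849, a(16)=-895639, a(17)=1791337, a(18)=-3582615; answer -3582615
Part II: U1 = -3582615; w = 8; total draws C(12,4) = 495; favorable C(8,1)*C(4,3) = 32; P = 32/495; answer 32/495
Part III: U2 = 32/495; threaded value p + q = 527; r = 4; -2*(4)^3 + 2*(4)^2 + 2*(4)^1 - 8 = (-128) + (32) + (8) + (-8) = -96; answer -96

-96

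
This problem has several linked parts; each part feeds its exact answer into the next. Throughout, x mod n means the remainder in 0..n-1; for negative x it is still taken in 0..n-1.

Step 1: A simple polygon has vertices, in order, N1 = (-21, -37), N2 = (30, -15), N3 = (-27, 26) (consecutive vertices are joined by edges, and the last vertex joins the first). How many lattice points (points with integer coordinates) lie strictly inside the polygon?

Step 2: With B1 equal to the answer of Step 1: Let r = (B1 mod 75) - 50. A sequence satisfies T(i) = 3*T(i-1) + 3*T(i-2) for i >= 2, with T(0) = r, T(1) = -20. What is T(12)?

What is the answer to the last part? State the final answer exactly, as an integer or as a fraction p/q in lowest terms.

-82654749

Step 1: cross terms: (-21*-15 - 30*-37)=1425, (30*26 - -27*-15)=375, (-27*-37 - -21*26)=1545; twice the area = |3345| = 3345; area = 3345/2; boundary points = 1 + 1 + 3 = 5; strictly interior points = area - boundary/2 + 1 = 1671; answer 1671
Step 2: B1 = 1671; r = -29; T(2) = 3*(-20) + 3*(-29) = -147; iterating: T(2)=-147, T(3)=-501, T(4)=-1944, T(5)=-7335, T(6)=-27837, T(7)=-105516, T(8)=-400059, T(9)=-1516725, T(10)=-5750352, T(11)=-21801231, T(12)=-82654749; answer -82654749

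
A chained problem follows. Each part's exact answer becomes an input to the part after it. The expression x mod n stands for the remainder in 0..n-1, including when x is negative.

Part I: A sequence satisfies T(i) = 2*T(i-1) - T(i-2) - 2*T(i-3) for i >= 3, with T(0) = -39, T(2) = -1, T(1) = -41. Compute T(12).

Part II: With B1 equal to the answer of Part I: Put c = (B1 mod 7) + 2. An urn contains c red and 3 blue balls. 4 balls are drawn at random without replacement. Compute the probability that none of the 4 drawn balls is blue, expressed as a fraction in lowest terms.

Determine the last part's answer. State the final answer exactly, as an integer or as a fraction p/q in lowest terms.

Part I: T(3) = 2*(-1) - 1*(-41) - 2*(-39) = 117; iterating: T(3)=117, T(4)=317, T(5)=519, T(6)=487, T(7)=-179, T(8)=-1883, T(9)=-4561, T(10)=-6881, T(11)=-5435, T(12)=5133; answer 5133
Part II: B1 = 5133; c = 4; total draws C(7,4) = 35; favorable C(4,4) = 1; P = 1/35; answer 1/35

1/35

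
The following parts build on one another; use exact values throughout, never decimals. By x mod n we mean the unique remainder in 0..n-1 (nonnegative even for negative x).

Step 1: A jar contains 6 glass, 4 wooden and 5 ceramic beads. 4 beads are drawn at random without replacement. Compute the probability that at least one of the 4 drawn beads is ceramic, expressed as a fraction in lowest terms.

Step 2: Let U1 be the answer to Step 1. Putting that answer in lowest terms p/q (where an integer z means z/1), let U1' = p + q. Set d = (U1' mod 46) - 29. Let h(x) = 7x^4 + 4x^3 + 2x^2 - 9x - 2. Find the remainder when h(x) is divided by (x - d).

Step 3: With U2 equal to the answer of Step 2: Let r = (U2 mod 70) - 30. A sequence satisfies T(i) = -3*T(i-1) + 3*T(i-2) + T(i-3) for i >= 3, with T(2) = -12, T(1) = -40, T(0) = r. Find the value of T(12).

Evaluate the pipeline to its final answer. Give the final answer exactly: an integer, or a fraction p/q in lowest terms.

5548938

Step 1: total draws C(15,4) = 1365; complement C(10,4) = 210; favorable 1365 - 210 = 1155; P = 11/13; answer 11/13
Step 2: U1 = 11/13; threaded value p + q = 24; d = -5; remainder = value at the root: 7*(-5)^4 + 4*(-5)^3 + 2*(-5)^2 - 9*(-5)^1 - 2 = (4375) + (-500) + (50) + (45) + (-2) = 3968; answer 3968
Step 3: U2 = 3968; r = 18; T(3) = -3*(-12) + 3*(-40) + 1*(18) = -66; iterating: T(3)=-66, T(4)=122, T(5)=-576, T(6)=2028, T(7)=-7690, T(8)=28578, T(9)=-106776, T(10)=398372, T(11)=-1486866, T(12)=5548938; answer 5548938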